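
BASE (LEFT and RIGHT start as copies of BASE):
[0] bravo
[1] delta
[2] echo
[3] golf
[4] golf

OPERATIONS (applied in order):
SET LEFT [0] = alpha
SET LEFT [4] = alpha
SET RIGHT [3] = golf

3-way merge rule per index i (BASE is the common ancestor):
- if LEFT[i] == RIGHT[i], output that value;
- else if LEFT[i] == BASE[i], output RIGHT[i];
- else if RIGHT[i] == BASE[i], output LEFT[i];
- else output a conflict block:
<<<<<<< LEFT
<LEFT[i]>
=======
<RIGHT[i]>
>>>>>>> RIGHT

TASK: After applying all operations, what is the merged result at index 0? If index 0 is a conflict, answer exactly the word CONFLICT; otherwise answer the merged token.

Answer: alpha

Derivation:
Final LEFT:  [alpha, delta, echo, golf, alpha]
Final RIGHT: [bravo, delta, echo, golf, golf]
i=0: L=alpha, R=bravo=BASE -> take LEFT -> alpha
i=1: L=delta R=delta -> agree -> delta
i=2: L=echo R=echo -> agree -> echo
i=3: L=golf R=golf -> agree -> golf
i=4: L=alpha, R=golf=BASE -> take LEFT -> alpha
Index 0 -> alpha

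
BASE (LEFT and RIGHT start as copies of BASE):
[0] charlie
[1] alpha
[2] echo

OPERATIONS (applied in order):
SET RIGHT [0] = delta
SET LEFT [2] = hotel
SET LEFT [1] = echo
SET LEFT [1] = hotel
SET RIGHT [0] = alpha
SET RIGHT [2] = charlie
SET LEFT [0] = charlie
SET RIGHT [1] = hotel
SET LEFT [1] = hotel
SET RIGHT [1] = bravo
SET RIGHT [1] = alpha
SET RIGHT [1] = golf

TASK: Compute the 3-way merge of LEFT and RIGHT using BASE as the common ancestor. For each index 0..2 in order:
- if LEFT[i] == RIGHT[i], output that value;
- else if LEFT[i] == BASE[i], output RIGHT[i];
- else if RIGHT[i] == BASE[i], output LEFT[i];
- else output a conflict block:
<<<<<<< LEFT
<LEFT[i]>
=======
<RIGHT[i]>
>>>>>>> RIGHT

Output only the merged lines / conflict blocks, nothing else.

Answer: alpha
<<<<<<< LEFT
hotel
=======
golf
>>>>>>> RIGHT
<<<<<<< LEFT
hotel
=======
charlie
>>>>>>> RIGHT

Derivation:
Final LEFT:  [charlie, hotel, hotel]
Final RIGHT: [alpha, golf, charlie]
i=0: L=charlie=BASE, R=alpha -> take RIGHT -> alpha
i=1: BASE=alpha L=hotel R=golf all differ -> CONFLICT
i=2: BASE=echo L=hotel R=charlie all differ -> CONFLICT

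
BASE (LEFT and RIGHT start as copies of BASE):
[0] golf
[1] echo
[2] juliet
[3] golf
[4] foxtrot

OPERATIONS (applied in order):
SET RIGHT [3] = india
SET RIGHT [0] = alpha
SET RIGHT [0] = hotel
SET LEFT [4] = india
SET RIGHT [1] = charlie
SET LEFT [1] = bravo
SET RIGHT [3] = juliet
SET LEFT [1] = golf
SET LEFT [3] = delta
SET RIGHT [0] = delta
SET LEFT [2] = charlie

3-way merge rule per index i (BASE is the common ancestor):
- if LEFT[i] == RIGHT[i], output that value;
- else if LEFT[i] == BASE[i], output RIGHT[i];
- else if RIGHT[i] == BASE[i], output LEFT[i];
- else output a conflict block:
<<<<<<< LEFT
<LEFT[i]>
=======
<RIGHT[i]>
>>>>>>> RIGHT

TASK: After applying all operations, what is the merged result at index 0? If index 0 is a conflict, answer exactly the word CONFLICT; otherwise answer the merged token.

Answer: delta

Derivation:
Final LEFT:  [golf, golf, charlie, delta, india]
Final RIGHT: [delta, charlie, juliet, juliet, foxtrot]
i=0: L=golf=BASE, R=delta -> take RIGHT -> delta
i=1: BASE=echo L=golf R=charlie all differ -> CONFLICT
i=2: L=charlie, R=juliet=BASE -> take LEFT -> charlie
i=3: BASE=golf L=delta R=juliet all differ -> CONFLICT
i=4: L=india, R=foxtrot=BASE -> take LEFT -> india
Index 0 -> delta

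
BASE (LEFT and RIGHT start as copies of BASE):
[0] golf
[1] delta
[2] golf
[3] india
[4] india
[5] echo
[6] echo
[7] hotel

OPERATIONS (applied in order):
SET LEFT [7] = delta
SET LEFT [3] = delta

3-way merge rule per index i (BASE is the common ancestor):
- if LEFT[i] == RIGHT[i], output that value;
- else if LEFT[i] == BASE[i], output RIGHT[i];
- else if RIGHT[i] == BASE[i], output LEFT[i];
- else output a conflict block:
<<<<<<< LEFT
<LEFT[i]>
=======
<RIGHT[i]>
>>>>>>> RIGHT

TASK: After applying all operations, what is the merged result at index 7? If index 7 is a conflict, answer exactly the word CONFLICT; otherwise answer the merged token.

Final LEFT:  [golf, delta, golf, delta, india, echo, echo, delta]
Final RIGHT: [golf, delta, golf, india, india, echo, echo, hotel]
i=0: L=golf R=golf -> agree -> golf
i=1: L=delta R=delta -> agree -> delta
i=2: L=golf R=golf -> agree -> golf
i=3: L=delta, R=india=BASE -> take LEFT -> delta
i=4: L=india R=india -> agree -> india
i=5: L=echo R=echo -> agree -> echo
i=6: L=echo R=echo -> agree -> echo
i=7: L=delta, R=hotel=BASE -> take LEFT -> delta
Index 7 -> delta

Answer: delta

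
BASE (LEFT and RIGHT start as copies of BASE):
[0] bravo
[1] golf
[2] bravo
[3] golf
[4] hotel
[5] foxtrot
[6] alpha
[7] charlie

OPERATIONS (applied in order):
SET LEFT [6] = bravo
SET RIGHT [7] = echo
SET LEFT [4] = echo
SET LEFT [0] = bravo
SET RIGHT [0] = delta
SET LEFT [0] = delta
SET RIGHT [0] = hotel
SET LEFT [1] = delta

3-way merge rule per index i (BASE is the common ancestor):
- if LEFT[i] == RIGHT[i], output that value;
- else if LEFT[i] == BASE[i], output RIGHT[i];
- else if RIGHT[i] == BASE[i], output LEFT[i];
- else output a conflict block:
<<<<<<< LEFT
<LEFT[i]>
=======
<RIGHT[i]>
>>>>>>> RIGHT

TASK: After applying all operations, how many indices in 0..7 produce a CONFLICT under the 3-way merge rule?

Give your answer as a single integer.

Final LEFT:  [delta, delta, bravo, golf, echo, foxtrot, bravo, charlie]
Final RIGHT: [hotel, golf, bravo, golf, hotel, foxtrot, alpha, echo]
i=0: BASE=bravo L=delta R=hotel all differ -> CONFLICT
i=1: L=delta, R=golf=BASE -> take LEFT -> delta
i=2: L=bravo R=bravo -> agree -> bravo
i=3: L=golf R=golf -> agree -> golf
i=4: L=echo, R=hotel=BASE -> take LEFT -> echo
i=5: L=foxtrot R=foxtrot -> agree -> foxtrot
i=6: L=bravo, R=alpha=BASE -> take LEFT -> bravo
i=7: L=charlie=BASE, R=echo -> take RIGHT -> echo
Conflict count: 1

Answer: 1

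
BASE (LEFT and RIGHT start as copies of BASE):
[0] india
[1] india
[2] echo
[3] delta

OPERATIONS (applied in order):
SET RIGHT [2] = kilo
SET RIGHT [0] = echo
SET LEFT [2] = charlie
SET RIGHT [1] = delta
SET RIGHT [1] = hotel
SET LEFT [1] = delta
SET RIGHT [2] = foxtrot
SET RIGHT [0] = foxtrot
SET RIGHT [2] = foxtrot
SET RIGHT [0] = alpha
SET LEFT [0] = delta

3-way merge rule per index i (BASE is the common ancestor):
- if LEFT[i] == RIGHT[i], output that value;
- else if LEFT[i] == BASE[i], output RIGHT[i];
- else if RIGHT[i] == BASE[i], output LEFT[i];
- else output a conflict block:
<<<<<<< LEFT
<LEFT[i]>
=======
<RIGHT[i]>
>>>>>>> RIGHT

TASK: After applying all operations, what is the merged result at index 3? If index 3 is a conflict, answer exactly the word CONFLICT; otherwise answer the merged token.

Answer: delta

Derivation:
Final LEFT:  [delta, delta, charlie, delta]
Final RIGHT: [alpha, hotel, foxtrot, delta]
i=0: BASE=india L=delta R=alpha all differ -> CONFLICT
i=1: BASE=india L=delta R=hotel all differ -> CONFLICT
i=2: BASE=echo L=charlie R=foxtrot all differ -> CONFLICT
i=3: L=delta R=delta -> agree -> delta
Index 3 -> delta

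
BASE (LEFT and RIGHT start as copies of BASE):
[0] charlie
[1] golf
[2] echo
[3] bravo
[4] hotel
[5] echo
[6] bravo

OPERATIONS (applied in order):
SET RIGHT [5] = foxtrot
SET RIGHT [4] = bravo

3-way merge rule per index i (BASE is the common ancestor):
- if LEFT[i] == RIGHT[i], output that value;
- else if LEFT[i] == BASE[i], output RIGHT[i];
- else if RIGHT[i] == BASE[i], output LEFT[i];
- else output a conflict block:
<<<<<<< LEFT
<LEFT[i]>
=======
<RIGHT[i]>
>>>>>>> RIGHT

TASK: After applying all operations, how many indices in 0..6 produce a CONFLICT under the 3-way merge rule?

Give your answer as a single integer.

Answer: 0

Derivation:
Final LEFT:  [charlie, golf, echo, bravo, hotel, echo, bravo]
Final RIGHT: [charlie, golf, echo, bravo, bravo, foxtrot, bravo]
i=0: L=charlie R=charlie -> agree -> charlie
i=1: L=golf R=golf -> agree -> golf
i=2: L=echo R=echo -> agree -> echo
i=3: L=bravo R=bravo -> agree -> bravo
i=4: L=hotel=BASE, R=bravo -> take RIGHT -> bravo
i=5: L=echo=BASE, R=foxtrot -> take RIGHT -> foxtrot
i=6: L=bravo R=bravo -> agree -> bravo
Conflict count: 0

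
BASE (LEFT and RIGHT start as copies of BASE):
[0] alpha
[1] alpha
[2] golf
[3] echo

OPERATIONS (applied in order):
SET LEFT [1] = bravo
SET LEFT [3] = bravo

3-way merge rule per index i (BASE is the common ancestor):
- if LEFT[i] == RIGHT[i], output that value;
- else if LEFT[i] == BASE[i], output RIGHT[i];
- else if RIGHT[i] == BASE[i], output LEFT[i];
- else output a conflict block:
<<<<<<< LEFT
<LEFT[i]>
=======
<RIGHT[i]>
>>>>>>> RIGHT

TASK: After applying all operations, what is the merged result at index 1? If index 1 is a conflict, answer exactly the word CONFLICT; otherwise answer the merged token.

Answer: bravo

Derivation:
Final LEFT:  [alpha, bravo, golf, bravo]
Final RIGHT: [alpha, alpha, golf, echo]
i=0: L=alpha R=alpha -> agree -> alpha
i=1: L=bravo, R=alpha=BASE -> take LEFT -> bravo
i=2: L=golf R=golf -> agree -> golf
i=3: L=bravo, R=echo=BASE -> take LEFT -> bravo
Index 1 -> bravo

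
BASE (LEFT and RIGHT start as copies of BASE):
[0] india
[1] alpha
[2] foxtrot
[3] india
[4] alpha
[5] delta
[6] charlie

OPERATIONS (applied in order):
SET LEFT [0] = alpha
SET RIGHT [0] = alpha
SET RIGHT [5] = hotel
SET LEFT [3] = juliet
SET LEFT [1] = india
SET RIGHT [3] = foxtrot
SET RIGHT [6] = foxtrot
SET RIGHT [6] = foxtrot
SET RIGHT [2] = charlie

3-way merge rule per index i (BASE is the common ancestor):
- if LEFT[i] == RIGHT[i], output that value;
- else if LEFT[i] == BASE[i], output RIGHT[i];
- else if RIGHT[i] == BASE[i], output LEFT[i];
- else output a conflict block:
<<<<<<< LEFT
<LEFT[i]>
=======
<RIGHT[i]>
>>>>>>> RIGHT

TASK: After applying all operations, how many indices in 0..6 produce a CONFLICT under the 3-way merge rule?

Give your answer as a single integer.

Answer: 1

Derivation:
Final LEFT:  [alpha, india, foxtrot, juliet, alpha, delta, charlie]
Final RIGHT: [alpha, alpha, charlie, foxtrot, alpha, hotel, foxtrot]
i=0: L=alpha R=alpha -> agree -> alpha
i=1: L=india, R=alpha=BASE -> take LEFT -> india
i=2: L=foxtrot=BASE, R=charlie -> take RIGHT -> charlie
i=3: BASE=india L=juliet R=foxtrot all differ -> CONFLICT
i=4: L=alpha R=alpha -> agree -> alpha
i=5: L=delta=BASE, R=hotel -> take RIGHT -> hotel
i=6: L=charlie=BASE, R=foxtrot -> take RIGHT -> foxtrot
Conflict count: 1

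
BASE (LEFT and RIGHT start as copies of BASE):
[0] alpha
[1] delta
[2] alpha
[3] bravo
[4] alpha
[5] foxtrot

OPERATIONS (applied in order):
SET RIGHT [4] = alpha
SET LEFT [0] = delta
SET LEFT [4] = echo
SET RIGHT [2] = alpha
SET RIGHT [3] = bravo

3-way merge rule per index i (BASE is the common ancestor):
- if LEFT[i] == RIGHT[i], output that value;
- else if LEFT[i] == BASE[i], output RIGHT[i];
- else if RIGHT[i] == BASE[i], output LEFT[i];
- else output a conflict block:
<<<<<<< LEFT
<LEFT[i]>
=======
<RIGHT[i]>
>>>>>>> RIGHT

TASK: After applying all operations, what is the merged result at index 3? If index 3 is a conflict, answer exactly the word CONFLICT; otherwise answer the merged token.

Final LEFT:  [delta, delta, alpha, bravo, echo, foxtrot]
Final RIGHT: [alpha, delta, alpha, bravo, alpha, foxtrot]
i=0: L=delta, R=alpha=BASE -> take LEFT -> delta
i=1: L=delta R=delta -> agree -> delta
i=2: L=alpha R=alpha -> agree -> alpha
i=3: L=bravo R=bravo -> agree -> bravo
i=4: L=echo, R=alpha=BASE -> take LEFT -> echo
i=5: L=foxtrot R=foxtrot -> agree -> foxtrot
Index 3 -> bravo

Answer: bravo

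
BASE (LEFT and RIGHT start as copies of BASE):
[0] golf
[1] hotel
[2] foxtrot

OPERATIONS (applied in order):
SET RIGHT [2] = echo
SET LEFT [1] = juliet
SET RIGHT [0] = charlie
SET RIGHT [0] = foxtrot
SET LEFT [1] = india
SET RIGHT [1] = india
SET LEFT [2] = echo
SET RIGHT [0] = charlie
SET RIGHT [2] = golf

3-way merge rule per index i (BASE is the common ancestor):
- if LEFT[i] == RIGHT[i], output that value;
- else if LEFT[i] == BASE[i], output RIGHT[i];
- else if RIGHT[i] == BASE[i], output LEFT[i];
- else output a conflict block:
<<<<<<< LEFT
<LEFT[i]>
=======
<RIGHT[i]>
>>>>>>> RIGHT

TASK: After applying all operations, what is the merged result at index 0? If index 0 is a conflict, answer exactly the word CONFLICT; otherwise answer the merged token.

Answer: charlie

Derivation:
Final LEFT:  [golf, india, echo]
Final RIGHT: [charlie, india, golf]
i=0: L=golf=BASE, R=charlie -> take RIGHT -> charlie
i=1: L=india R=india -> agree -> india
i=2: BASE=foxtrot L=echo R=golf all differ -> CONFLICT
Index 0 -> charlie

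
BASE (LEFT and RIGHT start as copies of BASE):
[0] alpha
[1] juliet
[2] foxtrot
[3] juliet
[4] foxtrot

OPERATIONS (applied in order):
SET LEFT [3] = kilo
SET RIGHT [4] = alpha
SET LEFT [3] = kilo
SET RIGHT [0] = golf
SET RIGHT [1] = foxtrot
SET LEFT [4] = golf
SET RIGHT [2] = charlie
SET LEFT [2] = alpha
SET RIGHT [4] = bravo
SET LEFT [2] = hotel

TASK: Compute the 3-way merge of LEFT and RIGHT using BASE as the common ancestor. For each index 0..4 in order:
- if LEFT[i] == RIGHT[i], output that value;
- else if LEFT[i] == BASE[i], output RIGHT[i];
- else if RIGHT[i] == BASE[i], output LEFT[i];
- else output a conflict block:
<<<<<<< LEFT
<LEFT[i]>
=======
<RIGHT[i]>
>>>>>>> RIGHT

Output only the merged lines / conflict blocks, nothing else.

Answer: golf
foxtrot
<<<<<<< LEFT
hotel
=======
charlie
>>>>>>> RIGHT
kilo
<<<<<<< LEFT
golf
=======
bravo
>>>>>>> RIGHT

Derivation:
Final LEFT:  [alpha, juliet, hotel, kilo, golf]
Final RIGHT: [golf, foxtrot, charlie, juliet, bravo]
i=0: L=alpha=BASE, R=golf -> take RIGHT -> golf
i=1: L=juliet=BASE, R=foxtrot -> take RIGHT -> foxtrot
i=2: BASE=foxtrot L=hotel R=charlie all differ -> CONFLICT
i=3: L=kilo, R=juliet=BASE -> take LEFT -> kilo
i=4: BASE=foxtrot L=golf R=bravo all differ -> CONFLICT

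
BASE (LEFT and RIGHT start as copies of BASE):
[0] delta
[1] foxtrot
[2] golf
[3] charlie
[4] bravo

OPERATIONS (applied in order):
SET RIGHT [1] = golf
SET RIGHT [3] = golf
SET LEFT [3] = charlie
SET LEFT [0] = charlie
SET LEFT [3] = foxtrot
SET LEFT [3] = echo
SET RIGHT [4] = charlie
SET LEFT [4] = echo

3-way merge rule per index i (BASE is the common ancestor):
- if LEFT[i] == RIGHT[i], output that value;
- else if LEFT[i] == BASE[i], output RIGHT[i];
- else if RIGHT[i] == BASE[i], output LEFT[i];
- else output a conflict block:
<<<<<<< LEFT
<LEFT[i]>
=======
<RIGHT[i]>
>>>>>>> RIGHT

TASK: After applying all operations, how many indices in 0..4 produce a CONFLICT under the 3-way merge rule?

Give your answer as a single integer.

Final LEFT:  [charlie, foxtrot, golf, echo, echo]
Final RIGHT: [delta, golf, golf, golf, charlie]
i=0: L=charlie, R=delta=BASE -> take LEFT -> charlie
i=1: L=foxtrot=BASE, R=golf -> take RIGHT -> golf
i=2: L=golf R=golf -> agree -> golf
i=3: BASE=charlie L=echo R=golf all differ -> CONFLICT
i=4: BASE=bravo L=echo R=charlie all differ -> CONFLICT
Conflict count: 2

Answer: 2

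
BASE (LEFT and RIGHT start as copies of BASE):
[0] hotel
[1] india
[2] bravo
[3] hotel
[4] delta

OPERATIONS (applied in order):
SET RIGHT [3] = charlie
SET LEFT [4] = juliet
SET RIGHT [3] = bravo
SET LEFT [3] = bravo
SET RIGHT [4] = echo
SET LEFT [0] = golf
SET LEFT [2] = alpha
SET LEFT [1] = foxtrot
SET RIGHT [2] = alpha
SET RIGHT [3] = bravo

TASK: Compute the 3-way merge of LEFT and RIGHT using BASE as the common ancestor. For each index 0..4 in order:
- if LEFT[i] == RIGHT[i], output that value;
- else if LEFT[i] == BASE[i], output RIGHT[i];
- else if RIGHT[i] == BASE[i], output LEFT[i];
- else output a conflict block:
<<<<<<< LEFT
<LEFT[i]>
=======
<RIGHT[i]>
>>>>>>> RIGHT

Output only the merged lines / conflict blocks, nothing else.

Answer: golf
foxtrot
alpha
bravo
<<<<<<< LEFT
juliet
=======
echo
>>>>>>> RIGHT

Derivation:
Final LEFT:  [golf, foxtrot, alpha, bravo, juliet]
Final RIGHT: [hotel, india, alpha, bravo, echo]
i=0: L=golf, R=hotel=BASE -> take LEFT -> golf
i=1: L=foxtrot, R=india=BASE -> take LEFT -> foxtrot
i=2: L=alpha R=alpha -> agree -> alpha
i=3: L=bravo R=bravo -> agree -> bravo
i=4: BASE=delta L=juliet R=echo all differ -> CONFLICT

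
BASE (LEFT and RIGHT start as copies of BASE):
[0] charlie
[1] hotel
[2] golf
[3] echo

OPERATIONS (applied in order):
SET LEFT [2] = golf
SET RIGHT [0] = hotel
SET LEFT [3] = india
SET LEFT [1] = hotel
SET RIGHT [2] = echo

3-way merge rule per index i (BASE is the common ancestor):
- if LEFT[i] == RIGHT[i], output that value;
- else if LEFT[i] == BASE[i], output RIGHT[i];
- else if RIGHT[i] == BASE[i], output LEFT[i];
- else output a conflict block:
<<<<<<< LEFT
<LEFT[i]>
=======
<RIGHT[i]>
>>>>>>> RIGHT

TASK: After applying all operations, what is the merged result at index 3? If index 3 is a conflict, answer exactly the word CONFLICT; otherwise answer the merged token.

Answer: india

Derivation:
Final LEFT:  [charlie, hotel, golf, india]
Final RIGHT: [hotel, hotel, echo, echo]
i=0: L=charlie=BASE, R=hotel -> take RIGHT -> hotel
i=1: L=hotel R=hotel -> agree -> hotel
i=2: L=golf=BASE, R=echo -> take RIGHT -> echo
i=3: L=india, R=echo=BASE -> take LEFT -> india
Index 3 -> india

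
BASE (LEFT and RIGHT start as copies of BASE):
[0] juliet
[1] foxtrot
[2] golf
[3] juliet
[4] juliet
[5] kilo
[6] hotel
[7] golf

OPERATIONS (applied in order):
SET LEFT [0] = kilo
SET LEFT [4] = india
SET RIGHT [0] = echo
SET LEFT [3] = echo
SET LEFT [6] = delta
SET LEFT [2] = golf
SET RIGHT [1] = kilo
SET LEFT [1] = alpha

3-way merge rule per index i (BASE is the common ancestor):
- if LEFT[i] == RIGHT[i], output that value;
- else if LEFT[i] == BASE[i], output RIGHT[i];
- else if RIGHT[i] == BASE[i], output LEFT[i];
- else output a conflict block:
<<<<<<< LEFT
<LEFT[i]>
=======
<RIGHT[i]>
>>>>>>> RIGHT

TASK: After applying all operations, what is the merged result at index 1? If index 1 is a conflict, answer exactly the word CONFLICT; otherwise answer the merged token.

Answer: CONFLICT

Derivation:
Final LEFT:  [kilo, alpha, golf, echo, india, kilo, delta, golf]
Final RIGHT: [echo, kilo, golf, juliet, juliet, kilo, hotel, golf]
i=0: BASE=juliet L=kilo R=echo all differ -> CONFLICT
i=1: BASE=foxtrot L=alpha R=kilo all differ -> CONFLICT
i=2: L=golf R=golf -> agree -> golf
i=3: L=echo, R=juliet=BASE -> take LEFT -> echo
i=4: L=india, R=juliet=BASE -> take LEFT -> india
i=5: L=kilo R=kilo -> agree -> kilo
i=6: L=delta, R=hotel=BASE -> take LEFT -> delta
i=7: L=golf R=golf -> agree -> golf
Index 1 -> CONFLICT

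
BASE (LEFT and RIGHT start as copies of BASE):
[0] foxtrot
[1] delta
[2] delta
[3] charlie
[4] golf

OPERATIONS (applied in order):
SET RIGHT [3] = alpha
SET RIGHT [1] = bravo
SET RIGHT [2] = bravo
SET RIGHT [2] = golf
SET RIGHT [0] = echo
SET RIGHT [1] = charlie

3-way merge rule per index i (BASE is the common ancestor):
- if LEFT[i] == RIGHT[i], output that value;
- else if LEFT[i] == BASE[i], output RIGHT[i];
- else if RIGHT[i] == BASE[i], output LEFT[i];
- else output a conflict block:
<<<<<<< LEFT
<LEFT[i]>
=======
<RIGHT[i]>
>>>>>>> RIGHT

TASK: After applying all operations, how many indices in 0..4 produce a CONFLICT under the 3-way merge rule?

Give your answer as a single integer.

Answer: 0

Derivation:
Final LEFT:  [foxtrot, delta, delta, charlie, golf]
Final RIGHT: [echo, charlie, golf, alpha, golf]
i=0: L=foxtrot=BASE, R=echo -> take RIGHT -> echo
i=1: L=delta=BASE, R=charlie -> take RIGHT -> charlie
i=2: L=delta=BASE, R=golf -> take RIGHT -> golf
i=3: L=charlie=BASE, R=alpha -> take RIGHT -> alpha
i=4: L=golf R=golf -> agree -> golf
Conflict count: 0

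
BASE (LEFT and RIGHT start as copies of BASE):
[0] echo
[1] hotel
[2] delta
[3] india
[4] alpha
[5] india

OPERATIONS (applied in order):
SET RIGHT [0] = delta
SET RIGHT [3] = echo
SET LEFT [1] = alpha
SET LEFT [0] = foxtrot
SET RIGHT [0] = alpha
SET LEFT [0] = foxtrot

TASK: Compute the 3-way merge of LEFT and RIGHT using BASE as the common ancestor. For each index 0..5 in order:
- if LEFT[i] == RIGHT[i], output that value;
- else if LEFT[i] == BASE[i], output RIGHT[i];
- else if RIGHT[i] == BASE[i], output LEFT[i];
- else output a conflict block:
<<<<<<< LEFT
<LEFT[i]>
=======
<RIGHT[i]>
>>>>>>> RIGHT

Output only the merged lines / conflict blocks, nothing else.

Answer: <<<<<<< LEFT
foxtrot
=======
alpha
>>>>>>> RIGHT
alpha
delta
echo
alpha
india

Derivation:
Final LEFT:  [foxtrot, alpha, delta, india, alpha, india]
Final RIGHT: [alpha, hotel, delta, echo, alpha, india]
i=0: BASE=echo L=foxtrot R=alpha all differ -> CONFLICT
i=1: L=alpha, R=hotel=BASE -> take LEFT -> alpha
i=2: L=delta R=delta -> agree -> delta
i=3: L=india=BASE, R=echo -> take RIGHT -> echo
i=4: L=alpha R=alpha -> agree -> alpha
i=5: L=india R=india -> agree -> india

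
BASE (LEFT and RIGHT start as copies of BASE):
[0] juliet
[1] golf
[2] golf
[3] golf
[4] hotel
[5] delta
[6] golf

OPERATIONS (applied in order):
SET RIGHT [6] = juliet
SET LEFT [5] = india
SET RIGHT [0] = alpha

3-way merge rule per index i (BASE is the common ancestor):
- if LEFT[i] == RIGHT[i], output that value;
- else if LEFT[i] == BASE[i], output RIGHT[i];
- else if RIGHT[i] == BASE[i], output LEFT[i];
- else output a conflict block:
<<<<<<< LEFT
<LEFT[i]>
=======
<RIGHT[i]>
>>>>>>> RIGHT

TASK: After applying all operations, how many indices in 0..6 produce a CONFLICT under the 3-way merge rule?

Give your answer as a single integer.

Final LEFT:  [juliet, golf, golf, golf, hotel, india, golf]
Final RIGHT: [alpha, golf, golf, golf, hotel, delta, juliet]
i=0: L=juliet=BASE, R=alpha -> take RIGHT -> alpha
i=1: L=golf R=golf -> agree -> golf
i=2: L=golf R=golf -> agree -> golf
i=3: L=golf R=golf -> agree -> golf
i=4: L=hotel R=hotel -> agree -> hotel
i=5: L=india, R=delta=BASE -> take LEFT -> india
i=6: L=golf=BASE, R=juliet -> take RIGHT -> juliet
Conflict count: 0

Answer: 0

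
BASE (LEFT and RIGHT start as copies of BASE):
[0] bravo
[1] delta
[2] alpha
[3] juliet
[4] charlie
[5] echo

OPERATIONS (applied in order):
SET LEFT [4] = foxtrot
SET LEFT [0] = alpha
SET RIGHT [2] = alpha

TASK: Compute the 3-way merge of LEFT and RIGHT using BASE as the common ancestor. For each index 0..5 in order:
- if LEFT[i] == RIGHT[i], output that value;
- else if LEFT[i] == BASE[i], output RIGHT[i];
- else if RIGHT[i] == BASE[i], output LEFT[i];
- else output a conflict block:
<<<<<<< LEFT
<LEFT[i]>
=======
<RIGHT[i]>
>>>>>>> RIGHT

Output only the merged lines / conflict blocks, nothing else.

Final LEFT:  [alpha, delta, alpha, juliet, foxtrot, echo]
Final RIGHT: [bravo, delta, alpha, juliet, charlie, echo]
i=0: L=alpha, R=bravo=BASE -> take LEFT -> alpha
i=1: L=delta R=delta -> agree -> delta
i=2: L=alpha R=alpha -> agree -> alpha
i=3: L=juliet R=juliet -> agree -> juliet
i=4: L=foxtrot, R=charlie=BASE -> take LEFT -> foxtrot
i=5: L=echo R=echo -> agree -> echo

Answer: alpha
delta
alpha
juliet
foxtrot
echo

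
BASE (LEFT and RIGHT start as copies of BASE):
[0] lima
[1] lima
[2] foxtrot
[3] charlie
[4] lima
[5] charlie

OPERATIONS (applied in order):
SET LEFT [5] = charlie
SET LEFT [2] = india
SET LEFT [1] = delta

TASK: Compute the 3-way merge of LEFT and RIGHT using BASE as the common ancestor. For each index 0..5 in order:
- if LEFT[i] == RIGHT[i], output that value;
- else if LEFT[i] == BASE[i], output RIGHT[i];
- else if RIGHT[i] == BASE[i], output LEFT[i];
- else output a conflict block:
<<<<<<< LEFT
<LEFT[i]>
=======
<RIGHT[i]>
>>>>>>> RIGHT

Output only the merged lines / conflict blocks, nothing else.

Answer: lima
delta
india
charlie
lima
charlie

Derivation:
Final LEFT:  [lima, delta, india, charlie, lima, charlie]
Final RIGHT: [lima, lima, foxtrot, charlie, lima, charlie]
i=0: L=lima R=lima -> agree -> lima
i=1: L=delta, R=lima=BASE -> take LEFT -> delta
i=2: L=india, R=foxtrot=BASE -> take LEFT -> india
i=3: L=charlie R=charlie -> agree -> charlie
i=4: L=lima R=lima -> agree -> lima
i=5: L=charlie R=charlie -> agree -> charlie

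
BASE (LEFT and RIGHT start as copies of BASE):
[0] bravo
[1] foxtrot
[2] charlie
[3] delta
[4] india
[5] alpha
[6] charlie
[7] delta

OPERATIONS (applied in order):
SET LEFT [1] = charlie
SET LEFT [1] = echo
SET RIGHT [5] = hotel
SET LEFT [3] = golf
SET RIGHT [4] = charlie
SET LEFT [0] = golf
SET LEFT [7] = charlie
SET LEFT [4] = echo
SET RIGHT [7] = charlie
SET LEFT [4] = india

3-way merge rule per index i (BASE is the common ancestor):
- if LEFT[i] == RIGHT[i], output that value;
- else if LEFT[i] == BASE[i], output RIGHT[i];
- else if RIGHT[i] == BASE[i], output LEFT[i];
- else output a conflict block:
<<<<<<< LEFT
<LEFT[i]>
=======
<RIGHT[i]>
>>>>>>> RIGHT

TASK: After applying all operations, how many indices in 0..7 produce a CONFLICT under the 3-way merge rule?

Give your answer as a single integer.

Answer: 0

Derivation:
Final LEFT:  [golf, echo, charlie, golf, india, alpha, charlie, charlie]
Final RIGHT: [bravo, foxtrot, charlie, delta, charlie, hotel, charlie, charlie]
i=0: L=golf, R=bravo=BASE -> take LEFT -> golf
i=1: L=echo, R=foxtrot=BASE -> take LEFT -> echo
i=2: L=charlie R=charlie -> agree -> charlie
i=3: L=golf, R=delta=BASE -> take LEFT -> golf
i=4: L=india=BASE, R=charlie -> take RIGHT -> charlie
i=5: L=alpha=BASE, R=hotel -> take RIGHT -> hotel
i=6: L=charlie R=charlie -> agree -> charlie
i=7: L=charlie R=charlie -> agree -> charlie
Conflict count: 0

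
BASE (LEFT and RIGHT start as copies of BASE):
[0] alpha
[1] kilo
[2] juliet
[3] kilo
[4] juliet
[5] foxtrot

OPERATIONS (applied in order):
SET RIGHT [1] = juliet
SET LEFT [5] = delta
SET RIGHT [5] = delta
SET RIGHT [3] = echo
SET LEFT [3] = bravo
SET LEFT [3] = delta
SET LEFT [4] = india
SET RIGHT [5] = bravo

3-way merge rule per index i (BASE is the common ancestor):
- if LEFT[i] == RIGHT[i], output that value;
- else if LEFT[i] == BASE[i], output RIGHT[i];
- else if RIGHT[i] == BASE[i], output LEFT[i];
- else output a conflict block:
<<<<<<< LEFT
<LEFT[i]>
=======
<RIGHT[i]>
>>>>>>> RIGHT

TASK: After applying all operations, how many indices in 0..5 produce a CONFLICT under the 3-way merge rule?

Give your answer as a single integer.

Answer: 2

Derivation:
Final LEFT:  [alpha, kilo, juliet, delta, india, delta]
Final RIGHT: [alpha, juliet, juliet, echo, juliet, bravo]
i=0: L=alpha R=alpha -> agree -> alpha
i=1: L=kilo=BASE, R=juliet -> take RIGHT -> juliet
i=2: L=juliet R=juliet -> agree -> juliet
i=3: BASE=kilo L=delta R=echo all differ -> CONFLICT
i=4: L=india, R=juliet=BASE -> take LEFT -> india
i=5: BASE=foxtrot L=delta R=bravo all differ -> CONFLICT
Conflict count: 2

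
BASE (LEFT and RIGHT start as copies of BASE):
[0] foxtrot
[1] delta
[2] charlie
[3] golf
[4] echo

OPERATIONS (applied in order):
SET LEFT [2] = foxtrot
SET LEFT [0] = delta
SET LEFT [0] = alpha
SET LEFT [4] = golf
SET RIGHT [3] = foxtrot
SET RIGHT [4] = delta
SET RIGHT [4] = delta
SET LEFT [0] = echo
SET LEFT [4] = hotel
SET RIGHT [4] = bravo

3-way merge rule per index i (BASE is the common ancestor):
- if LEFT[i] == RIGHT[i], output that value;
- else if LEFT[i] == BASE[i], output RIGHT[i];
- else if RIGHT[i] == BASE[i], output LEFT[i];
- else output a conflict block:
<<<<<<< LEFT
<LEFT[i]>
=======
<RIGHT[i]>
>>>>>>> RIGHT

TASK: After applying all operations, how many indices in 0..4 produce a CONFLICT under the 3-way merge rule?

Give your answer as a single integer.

Final LEFT:  [echo, delta, foxtrot, golf, hotel]
Final RIGHT: [foxtrot, delta, charlie, foxtrot, bravo]
i=0: L=echo, R=foxtrot=BASE -> take LEFT -> echo
i=1: L=delta R=delta -> agree -> delta
i=2: L=foxtrot, R=charlie=BASE -> take LEFT -> foxtrot
i=3: L=golf=BASE, R=foxtrot -> take RIGHT -> foxtrot
i=4: BASE=echo L=hotel R=bravo all differ -> CONFLICT
Conflict count: 1

Answer: 1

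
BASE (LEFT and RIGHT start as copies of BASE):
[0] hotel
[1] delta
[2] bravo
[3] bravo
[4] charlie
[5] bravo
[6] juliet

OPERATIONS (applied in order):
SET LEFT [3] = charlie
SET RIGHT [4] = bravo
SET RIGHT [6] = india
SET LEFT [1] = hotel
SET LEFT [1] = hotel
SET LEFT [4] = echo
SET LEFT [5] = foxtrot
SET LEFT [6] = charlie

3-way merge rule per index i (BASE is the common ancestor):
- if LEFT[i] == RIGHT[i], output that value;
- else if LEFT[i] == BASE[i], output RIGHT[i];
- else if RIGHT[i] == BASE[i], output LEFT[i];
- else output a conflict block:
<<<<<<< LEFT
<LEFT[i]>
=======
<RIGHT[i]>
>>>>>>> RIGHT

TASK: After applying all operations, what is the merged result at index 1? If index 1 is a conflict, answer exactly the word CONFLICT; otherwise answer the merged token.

Answer: hotel

Derivation:
Final LEFT:  [hotel, hotel, bravo, charlie, echo, foxtrot, charlie]
Final RIGHT: [hotel, delta, bravo, bravo, bravo, bravo, india]
i=0: L=hotel R=hotel -> agree -> hotel
i=1: L=hotel, R=delta=BASE -> take LEFT -> hotel
i=2: L=bravo R=bravo -> agree -> bravo
i=3: L=charlie, R=bravo=BASE -> take LEFT -> charlie
i=4: BASE=charlie L=echo R=bravo all differ -> CONFLICT
i=5: L=foxtrot, R=bravo=BASE -> take LEFT -> foxtrot
i=6: BASE=juliet L=charlie R=india all differ -> CONFLICT
Index 1 -> hotel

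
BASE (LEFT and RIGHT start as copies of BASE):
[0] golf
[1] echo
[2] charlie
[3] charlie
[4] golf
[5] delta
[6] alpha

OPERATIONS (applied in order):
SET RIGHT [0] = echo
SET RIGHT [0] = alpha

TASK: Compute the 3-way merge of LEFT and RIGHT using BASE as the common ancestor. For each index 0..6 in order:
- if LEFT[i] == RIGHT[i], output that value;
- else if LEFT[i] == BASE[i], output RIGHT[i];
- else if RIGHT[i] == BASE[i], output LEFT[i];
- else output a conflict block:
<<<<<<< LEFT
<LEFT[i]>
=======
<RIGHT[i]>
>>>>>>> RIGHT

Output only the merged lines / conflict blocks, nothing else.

Answer: alpha
echo
charlie
charlie
golf
delta
alpha

Derivation:
Final LEFT:  [golf, echo, charlie, charlie, golf, delta, alpha]
Final RIGHT: [alpha, echo, charlie, charlie, golf, delta, alpha]
i=0: L=golf=BASE, R=alpha -> take RIGHT -> alpha
i=1: L=echo R=echo -> agree -> echo
i=2: L=charlie R=charlie -> agree -> charlie
i=3: L=charlie R=charlie -> agree -> charlie
i=4: L=golf R=golf -> agree -> golf
i=5: L=delta R=delta -> agree -> delta
i=6: L=alpha R=alpha -> agree -> alpha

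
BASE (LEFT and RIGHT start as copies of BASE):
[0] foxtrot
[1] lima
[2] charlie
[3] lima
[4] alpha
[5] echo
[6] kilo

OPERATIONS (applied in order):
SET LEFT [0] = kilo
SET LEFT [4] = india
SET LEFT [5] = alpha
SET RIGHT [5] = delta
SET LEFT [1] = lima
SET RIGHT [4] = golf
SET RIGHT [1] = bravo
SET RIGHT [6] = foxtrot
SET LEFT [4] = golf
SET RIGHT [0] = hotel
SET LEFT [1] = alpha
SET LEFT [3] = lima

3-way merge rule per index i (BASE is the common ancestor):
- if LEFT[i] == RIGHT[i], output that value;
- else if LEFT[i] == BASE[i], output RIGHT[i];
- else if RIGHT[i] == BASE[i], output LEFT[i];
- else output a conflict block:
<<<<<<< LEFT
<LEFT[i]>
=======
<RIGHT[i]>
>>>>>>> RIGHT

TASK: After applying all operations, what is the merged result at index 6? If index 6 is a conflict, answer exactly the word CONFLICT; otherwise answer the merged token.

Final LEFT:  [kilo, alpha, charlie, lima, golf, alpha, kilo]
Final RIGHT: [hotel, bravo, charlie, lima, golf, delta, foxtrot]
i=0: BASE=foxtrot L=kilo R=hotel all differ -> CONFLICT
i=1: BASE=lima L=alpha R=bravo all differ -> CONFLICT
i=2: L=charlie R=charlie -> agree -> charlie
i=3: L=lima R=lima -> agree -> lima
i=4: L=golf R=golf -> agree -> golf
i=5: BASE=echo L=alpha R=delta all differ -> CONFLICT
i=6: L=kilo=BASE, R=foxtrot -> take RIGHT -> foxtrot
Index 6 -> foxtrot

Answer: foxtrot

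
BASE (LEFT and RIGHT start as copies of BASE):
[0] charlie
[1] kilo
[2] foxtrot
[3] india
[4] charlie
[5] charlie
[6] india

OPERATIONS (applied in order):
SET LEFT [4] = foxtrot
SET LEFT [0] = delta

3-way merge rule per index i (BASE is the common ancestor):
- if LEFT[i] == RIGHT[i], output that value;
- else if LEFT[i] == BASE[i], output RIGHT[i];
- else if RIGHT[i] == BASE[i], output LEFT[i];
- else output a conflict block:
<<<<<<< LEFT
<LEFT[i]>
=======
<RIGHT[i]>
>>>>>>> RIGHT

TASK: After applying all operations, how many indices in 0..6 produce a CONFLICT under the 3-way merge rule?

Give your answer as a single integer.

Final LEFT:  [delta, kilo, foxtrot, india, foxtrot, charlie, india]
Final RIGHT: [charlie, kilo, foxtrot, india, charlie, charlie, india]
i=0: L=delta, R=charlie=BASE -> take LEFT -> delta
i=1: L=kilo R=kilo -> agree -> kilo
i=2: L=foxtrot R=foxtrot -> agree -> foxtrot
i=3: L=india R=india -> agree -> india
i=4: L=foxtrot, R=charlie=BASE -> take LEFT -> foxtrot
i=5: L=charlie R=charlie -> agree -> charlie
i=6: L=india R=india -> agree -> india
Conflict count: 0

Answer: 0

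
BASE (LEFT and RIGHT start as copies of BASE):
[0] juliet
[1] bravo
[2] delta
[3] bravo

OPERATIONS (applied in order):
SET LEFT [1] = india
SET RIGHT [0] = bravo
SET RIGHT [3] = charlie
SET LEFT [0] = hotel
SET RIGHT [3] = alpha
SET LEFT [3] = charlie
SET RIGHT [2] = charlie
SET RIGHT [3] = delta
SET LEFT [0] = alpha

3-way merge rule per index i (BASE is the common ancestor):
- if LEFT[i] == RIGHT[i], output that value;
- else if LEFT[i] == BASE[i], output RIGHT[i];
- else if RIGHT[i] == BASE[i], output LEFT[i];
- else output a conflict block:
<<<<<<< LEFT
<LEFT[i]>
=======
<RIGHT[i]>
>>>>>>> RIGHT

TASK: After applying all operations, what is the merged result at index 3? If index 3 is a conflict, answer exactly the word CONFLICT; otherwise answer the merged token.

Answer: CONFLICT

Derivation:
Final LEFT:  [alpha, india, delta, charlie]
Final RIGHT: [bravo, bravo, charlie, delta]
i=0: BASE=juliet L=alpha R=bravo all differ -> CONFLICT
i=1: L=india, R=bravo=BASE -> take LEFT -> india
i=2: L=delta=BASE, R=charlie -> take RIGHT -> charlie
i=3: BASE=bravo L=charlie R=delta all differ -> CONFLICT
Index 3 -> CONFLICT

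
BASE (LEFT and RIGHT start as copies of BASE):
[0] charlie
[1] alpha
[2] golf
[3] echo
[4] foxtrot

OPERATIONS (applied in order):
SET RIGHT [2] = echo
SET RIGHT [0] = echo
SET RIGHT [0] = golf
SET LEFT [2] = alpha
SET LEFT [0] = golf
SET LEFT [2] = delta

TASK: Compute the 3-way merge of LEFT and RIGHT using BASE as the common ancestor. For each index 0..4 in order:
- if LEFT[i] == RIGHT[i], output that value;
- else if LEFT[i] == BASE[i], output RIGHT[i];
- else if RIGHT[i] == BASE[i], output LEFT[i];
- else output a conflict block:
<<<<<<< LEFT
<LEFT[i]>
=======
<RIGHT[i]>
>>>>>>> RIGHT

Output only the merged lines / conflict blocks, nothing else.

Final LEFT:  [golf, alpha, delta, echo, foxtrot]
Final RIGHT: [golf, alpha, echo, echo, foxtrot]
i=0: L=golf R=golf -> agree -> golf
i=1: L=alpha R=alpha -> agree -> alpha
i=2: BASE=golf L=delta R=echo all differ -> CONFLICT
i=3: L=echo R=echo -> agree -> echo
i=4: L=foxtrot R=foxtrot -> agree -> foxtrot

Answer: golf
alpha
<<<<<<< LEFT
delta
=======
echo
>>>>>>> RIGHT
echo
foxtrot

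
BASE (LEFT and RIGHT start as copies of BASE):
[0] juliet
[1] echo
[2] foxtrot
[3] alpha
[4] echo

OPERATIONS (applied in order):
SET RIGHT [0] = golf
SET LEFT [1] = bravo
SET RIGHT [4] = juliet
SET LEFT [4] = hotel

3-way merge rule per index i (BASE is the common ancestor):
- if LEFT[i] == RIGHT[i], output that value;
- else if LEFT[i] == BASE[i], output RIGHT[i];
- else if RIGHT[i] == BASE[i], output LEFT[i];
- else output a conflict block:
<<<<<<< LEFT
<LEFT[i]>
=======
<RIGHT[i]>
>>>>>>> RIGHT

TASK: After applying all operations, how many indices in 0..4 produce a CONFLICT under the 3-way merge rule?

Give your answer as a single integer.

Final LEFT:  [juliet, bravo, foxtrot, alpha, hotel]
Final RIGHT: [golf, echo, foxtrot, alpha, juliet]
i=0: L=juliet=BASE, R=golf -> take RIGHT -> golf
i=1: L=bravo, R=echo=BASE -> take LEFT -> bravo
i=2: L=foxtrot R=foxtrot -> agree -> foxtrot
i=3: L=alpha R=alpha -> agree -> alpha
i=4: BASE=echo L=hotel R=juliet all differ -> CONFLICT
Conflict count: 1

Answer: 1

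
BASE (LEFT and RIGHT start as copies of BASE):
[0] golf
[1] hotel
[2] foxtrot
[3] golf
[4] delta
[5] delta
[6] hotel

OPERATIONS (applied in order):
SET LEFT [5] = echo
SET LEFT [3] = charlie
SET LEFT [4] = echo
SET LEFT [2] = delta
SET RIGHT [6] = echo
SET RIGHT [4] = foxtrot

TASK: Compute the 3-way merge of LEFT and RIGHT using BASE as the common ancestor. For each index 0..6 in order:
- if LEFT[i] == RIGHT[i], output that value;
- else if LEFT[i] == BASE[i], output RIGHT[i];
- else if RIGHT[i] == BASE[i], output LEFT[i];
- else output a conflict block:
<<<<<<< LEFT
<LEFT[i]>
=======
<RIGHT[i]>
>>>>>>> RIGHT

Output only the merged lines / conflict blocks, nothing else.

Answer: golf
hotel
delta
charlie
<<<<<<< LEFT
echo
=======
foxtrot
>>>>>>> RIGHT
echo
echo

Derivation:
Final LEFT:  [golf, hotel, delta, charlie, echo, echo, hotel]
Final RIGHT: [golf, hotel, foxtrot, golf, foxtrot, delta, echo]
i=0: L=golf R=golf -> agree -> golf
i=1: L=hotel R=hotel -> agree -> hotel
i=2: L=delta, R=foxtrot=BASE -> take LEFT -> delta
i=3: L=charlie, R=golf=BASE -> take LEFT -> charlie
i=4: BASE=delta L=echo R=foxtrot all differ -> CONFLICT
i=5: L=echo, R=delta=BASE -> take LEFT -> echo
i=6: L=hotel=BASE, R=echo -> take RIGHT -> echo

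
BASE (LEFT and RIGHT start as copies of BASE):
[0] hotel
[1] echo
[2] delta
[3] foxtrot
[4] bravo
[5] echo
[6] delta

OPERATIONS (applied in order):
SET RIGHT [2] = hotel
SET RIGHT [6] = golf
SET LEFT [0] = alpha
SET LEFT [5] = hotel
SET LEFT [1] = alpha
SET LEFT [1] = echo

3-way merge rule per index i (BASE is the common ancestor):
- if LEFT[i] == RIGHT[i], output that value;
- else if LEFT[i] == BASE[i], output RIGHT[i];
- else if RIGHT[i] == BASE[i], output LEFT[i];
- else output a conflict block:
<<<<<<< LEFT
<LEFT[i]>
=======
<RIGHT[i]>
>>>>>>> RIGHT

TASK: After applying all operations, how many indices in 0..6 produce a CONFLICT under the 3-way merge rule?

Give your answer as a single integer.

Answer: 0

Derivation:
Final LEFT:  [alpha, echo, delta, foxtrot, bravo, hotel, delta]
Final RIGHT: [hotel, echo, hotel, foxtrot, bravo, echo, golf]
i=0: L=alpha, R=hotel=BASE -> take LEFT -> alpha
i=1: L=echo R=echo -> agree -> echo
i=2: L=delta=BASE, R=hotel -> take RIGHT -> hotel
i=3: L=foxtrot R=foxtrot -> agree -> foxtrot
i=4: L=bravo R=bravo -> agree -> bravo
i=5: L=hotel, R=echo=BASE -> take LEFT -> hotel
i=6: L=delta=BASE, R=golf -> take RIGHT -> golf
Conflict count: 0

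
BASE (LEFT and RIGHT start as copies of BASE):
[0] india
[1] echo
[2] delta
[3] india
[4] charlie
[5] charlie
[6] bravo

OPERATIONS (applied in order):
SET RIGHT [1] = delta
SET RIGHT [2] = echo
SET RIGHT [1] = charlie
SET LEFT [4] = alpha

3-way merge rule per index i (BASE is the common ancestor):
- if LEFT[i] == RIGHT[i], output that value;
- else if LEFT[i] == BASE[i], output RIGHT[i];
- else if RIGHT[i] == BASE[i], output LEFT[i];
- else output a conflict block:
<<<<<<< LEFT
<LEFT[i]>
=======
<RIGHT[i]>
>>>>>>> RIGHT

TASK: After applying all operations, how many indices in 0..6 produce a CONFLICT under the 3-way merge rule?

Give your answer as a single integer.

Answer: 0

Derivation:
Final LEFT:  [india, echo, delta, india, alpha, charlie, bravo]
Final RIGHT: [india, charlie, echo, india, charlie, charlie, bravo]
i=0: L=india R=india -> agree -> india
i=1: L=echo=BASE, R=charlie -> take RIGHT -> charlie
i=2: L=delta=BASE, R=echo -> take RIGHT -> echo
i=3: L=india R=india -> agree -> india
i=4: L=alpha, R=charlie=BASE -> take LEFT -> alpha
i=5: L=charlie R=charlie -> agree -> charlie
i=6: L=bravo R=bravo -> agree -> bravo
Conflict count: 0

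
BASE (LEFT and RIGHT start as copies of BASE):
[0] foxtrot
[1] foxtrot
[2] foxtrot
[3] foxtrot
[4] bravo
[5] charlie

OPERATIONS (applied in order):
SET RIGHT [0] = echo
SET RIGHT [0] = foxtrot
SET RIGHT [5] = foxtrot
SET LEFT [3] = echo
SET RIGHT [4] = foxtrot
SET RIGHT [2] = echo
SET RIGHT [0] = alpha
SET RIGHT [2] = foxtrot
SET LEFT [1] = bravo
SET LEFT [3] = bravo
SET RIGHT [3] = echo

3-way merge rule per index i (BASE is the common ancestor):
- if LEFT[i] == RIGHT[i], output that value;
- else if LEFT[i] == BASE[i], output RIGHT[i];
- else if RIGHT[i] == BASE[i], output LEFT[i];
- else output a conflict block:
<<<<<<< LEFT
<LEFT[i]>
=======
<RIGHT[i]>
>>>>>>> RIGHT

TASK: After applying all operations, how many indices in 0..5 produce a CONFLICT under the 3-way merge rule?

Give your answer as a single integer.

Final LEFT:  [foxtrot, bravo, foxtrot, bravo, bravo, charlie]
Final RIGHT: [alpha, foxtrot, foxtrot, echo, foxtrot, foxtrot]
i=0: L=foxtrot=BASE, R=alpha -> take RIGHT -> alpha
i=1: L=bravo, R=foxtrot=BASE -> take LEFT -> bravo
i=2: L=foxtrot R=foxtrot -> agree -> foxtrot
i=3: BASE=foxtrot L=bravo R=echo all differ -> CONFLICT
i=4: L=bravo=BASE, R=foxtrot -> take RIGHT -> foxtrot
i=5: L=charlie=BASE, R=foxtrot -> take RIGHT -> foxtrot
Conflict count: 1

Answer: 1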